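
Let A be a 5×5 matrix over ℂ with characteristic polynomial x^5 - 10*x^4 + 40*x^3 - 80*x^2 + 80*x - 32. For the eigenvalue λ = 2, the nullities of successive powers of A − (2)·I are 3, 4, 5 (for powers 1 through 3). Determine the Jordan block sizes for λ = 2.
Block sizes for λ = 2: [3, 1, 1]

From the dimensions of kernels of powers, the number of Jordan blocks of size at least j is d_j − d_{j−1} where d_j = dim ker(N^j) (with d_0 = 0). Computing the differences gives [3, 1, 1].
The number of blocks of size exactly k is (#blocks of size ≥ k) − (#blocks of size ≥ k + 1), so the partition is: 2 block(s) of size 1, 1 block(s) of size 3.
In nonincreasing order the block sizes are [3, 1, 1].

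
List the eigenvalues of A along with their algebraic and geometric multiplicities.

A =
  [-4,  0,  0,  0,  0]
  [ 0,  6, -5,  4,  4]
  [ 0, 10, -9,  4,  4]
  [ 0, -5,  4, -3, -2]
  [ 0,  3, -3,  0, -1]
λ = -4: alg = 2, geom = 2; λ = -1: alg = 3, geom = 2

Step 1 — factor the characteristic polynomial to read off the algebraic multiplicities:
  χ_A(x) = (x + 1)^3*(x + 4)^2

Step 2 — compute geometric multiplicities via the rank-nullity identity g(λ) = n − rank(A − λI):
  rank(A − (-4)·I) = 3, so dim ker(A − (-4)·I) = n − 3 = 2
  rank(A − (-1)·I) = 3, so dim ker(A − (-1)·I) = n − 3 = 2

Summary:
  λ = -4: algebraic multiplicity = 2, geometric multiplicity = 2
  λ = -1: algebraic multiplicity = 3, geometric multiplicity = 2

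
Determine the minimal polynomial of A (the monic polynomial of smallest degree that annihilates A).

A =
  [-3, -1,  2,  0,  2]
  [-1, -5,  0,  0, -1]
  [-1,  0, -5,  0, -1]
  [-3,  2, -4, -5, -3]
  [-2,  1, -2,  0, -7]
x^3 + 15*x^2 + 75*x + 125

The characteristic polynomial is χ_A(x) = (x + 5)^5, so the eigenvalues are known. The minimal polynomial is
  m_A(x) = Π_λ (x − λ)^{k_λ}
where k_λ is the size of the *largest* Jordan block for λ (equivalently, the smallest k with (A − λI)^k v = 0 for every generalised eigenvector v of λ).

  λ = -5: largest Jordan block has size 3, contributing (x + 5)^3

So m_A(x) = (x + 5)^3 = x^3 + 15*x^2 + 75*x + 125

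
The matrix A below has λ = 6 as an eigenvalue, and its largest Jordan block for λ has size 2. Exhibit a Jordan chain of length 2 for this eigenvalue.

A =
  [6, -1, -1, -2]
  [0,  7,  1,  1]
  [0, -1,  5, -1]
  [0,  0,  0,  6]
A Jordan chain for λ = 6 of length 2:
v_1 = (-1, 1, -1, 0)ᵀ
v_2 = (0, 1, 0, 0)ᵀ

Let N = A − (6)·I. We want v_2 with N^2 v_2 = 0 but N^1 v_2 ≠ 0; then v_{j-1} := N · v_j for j = 2, …, 2.

Pick v_2 = (0, 1, 0, 0)ᵀ.
Then v_1 = N · v_2 = (-1, 1, -1, 0)ᵀ.

Sanity check: (A − (6)·I) v_1 = (0, 0, 0, 0)ᵀ = 0. ✓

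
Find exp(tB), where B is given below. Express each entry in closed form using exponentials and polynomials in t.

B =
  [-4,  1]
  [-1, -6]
e^{tB} =
  [t*exp(-5*t) + exp(-5*t), t*exp(-5*t)]
  [-t*exp(-5*t), -t*exp(-5*t) + exp(-5*t)]

Strategy: write B = P · J · P⁻¹ where J is a Jordan canonical form, so e^{tB} = P · e^{tJ} · P⁻¹, and e^{tJ} can be computed block-by-block.

B has Jordan form
J =
  [-5,  1]
  [ 0, -5]
(up to reordering of blocks).

Per-block formulas:
  For a 2×2 Jordan block J_2(-5): exp(t · J_2(-5)) = e^(-5t)·(I + t·N), where N is the 2×2 nilpotent shift.

After assembling e^{tJ} and conjugating by P, we get:

e^{tB} =
  [t*exp(-5*t) + exp(-5*t), t*exp(-5*t)]
  [-t*exp(-5*t), -t*exp(-5*t) + exp(-5*t)]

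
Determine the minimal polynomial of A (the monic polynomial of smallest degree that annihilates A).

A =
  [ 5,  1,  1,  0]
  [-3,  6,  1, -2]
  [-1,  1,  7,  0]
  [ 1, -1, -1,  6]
x^3 - 18*x^2 + 108*x - 216

The characteristic polynomial is χ_A(x) = (x - 6)^4, so the eigenvalues are known. The minimal polynomial is
  m_A(x) = Π_λ (x − λ)^{k_λ}
where k_λ is the size of the *largest* Jordan block for λ (equivalently, the smallest k with (A − λI)^k v = 0 for every generalised eigenvector v of λ).

  λ = 6: largest Jordan block has size 3, contributing (x − 6)^3

So m_A(x) = (x - 6)^3 = x^3 - 18*x^2 + 108*x - 216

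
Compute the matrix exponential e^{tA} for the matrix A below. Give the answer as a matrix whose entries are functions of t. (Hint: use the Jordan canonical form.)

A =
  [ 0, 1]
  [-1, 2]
e^{tA} =
  [-t*exp(t) + exp(t), t*exp(t)]
  [-t*exp(t), t*exp(t) + exp(t)]

Strategy: write A = P · J · P⁻¹ where J is a Jordan canonical form, so e^{tA} = P · e^{tJ} · P⁻¹, and e^{tJ} can be computed block-by-block.

A has Jordan form
J =
  [1, 1]
  [0, 1]
(up to reordering of blocks).

Per-block formulas:
  For a 2×2 Jordan block J_2(1): exp(t · J_2(1)) = e^(1t)·(I + t·N), where N is the 2×2 nilpotent shift.

After assembling e^{tJ} and conjugating by P, we get:

e^{tA} =
  [-t*exp(t) + exp(t), t*exp(t)]
  [-t*exp(t), t*exp(t) + exp(t)]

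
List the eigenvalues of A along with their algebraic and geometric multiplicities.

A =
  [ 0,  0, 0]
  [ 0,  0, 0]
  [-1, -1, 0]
λ = 0: alg = 3, geom = 2

Step 1 — factor the characteristic polynomial to read off the algebraic multiplicities:
  χ_A(x) = x^3

Step 2 — compute geometric multiplicities via the rank-nullity identity g(λ) = n − rank(A − λI):
  rank(A − (0)·I) = 1, so dim ker(A − (0)·I) = n − 1 = 2

Summary:
  λ = 0: algebraic multiplicity = 3, geometric multiplicity = 2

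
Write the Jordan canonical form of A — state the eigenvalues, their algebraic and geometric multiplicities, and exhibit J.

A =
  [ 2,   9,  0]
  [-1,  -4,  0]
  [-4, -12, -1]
J_2(-1) ⊕ J_1(-1)

The characteristic polynomial is
  det(x·I − A) = x^3 + 3*x^2 + 3*x + 1 = (x + 1)^3

Eigenvalues and multiplicities (the geometric multiplicity of λ is n − rank(A − λI), which equals the number of Jordan blocks for λ):
  λ = -1: algebraic multiplicity = 3, geometric multiplicity = 2

Determining the block sizes for each eigenvalue:
  λ = -1: 2 blocks summing to 3 forces exactly one block of size 2 and the rest size 1 → block sizes [2, 1]

Assembling the blocks gives a Jordan form
J =
  [-1,  1,  0]
  [ 0, -1,  0]
  [ 0,  0, -1]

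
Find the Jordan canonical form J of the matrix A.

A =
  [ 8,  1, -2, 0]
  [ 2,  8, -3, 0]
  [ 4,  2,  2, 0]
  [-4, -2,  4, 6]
J_3(6) ⊕ J_1(6)

The characteristic polynomial is
  det(x·I − A) = x^4 - 24*x^3 + 216*x^2 - 864*x + 1296 = (x - 6)^4

Eigenvalues and multiplicities (the geometric multiplicity of λ is n − rank(A − λI), which equals the number of Jordan blocks for λ):
  λ = 6: algebraic multiplicity = 4, geometric multiplicity = 2

Determining the block sizes for each eigenvalue:
  λ = 6: with am = 4 and gm = 2, the partition is not yet determined (e.g. several partitions of 4 into 2 parts exist). Let N = A − (6)·I. Computing rank(N^1) = 2, rank(N^2) = 1, rank(N^3) = 0; the number of blocks of size ≥ j is rank(N^{j−1}) − rank(N^j), giving [2, 1, 1]. So we have 1 block(s) of size 3, 1 block(s) of size 1 → block sizes [3, 1]

Assembling the blocks gives a Jordan form
J =
  [6, 1, 0, 0]
  [0, 6, 1, 0]
  [0, 0, 6, 0]
  [0, 0, 0, 6]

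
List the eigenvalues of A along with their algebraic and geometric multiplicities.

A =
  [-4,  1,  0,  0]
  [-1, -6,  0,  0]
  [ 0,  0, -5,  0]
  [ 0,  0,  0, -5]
λ = -5: alg = 4, geom = 3

Step 1 — factor the characteristic polynomial to read off the algebraic multiplicities:
  χ_A(x) = (x + 5)^4

Step 2 — compute geometric multiplicities via the rank-nullity identity g(λ) = n − rank(A − λI):
  rank(A − (-5)·I) = 1, so dim ker(A − (-5)·I) = n − 1 = 3

Summary:
  λ = -5: algebraic multiplicity = 4, geometric multiplicity = 3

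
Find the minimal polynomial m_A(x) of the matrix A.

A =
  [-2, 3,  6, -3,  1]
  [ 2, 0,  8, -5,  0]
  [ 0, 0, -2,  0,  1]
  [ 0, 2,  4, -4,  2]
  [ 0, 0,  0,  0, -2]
x^3 + 6*x^2 + 12*x + 8

The characteristic polynomial is χ_A(x) = (x + 2)^5, so the eigenvalues are known. The minimal polynomial is
  m_A(x) = Π_λ (x − λ)^{k_λ}
where k_λ is the size of the *largest* Jordan block for λ (equivalently, the smallest k with (A − λI)^k v = 0 for every generalised eigenvector v of λ).

  λ = -2: largest Jordan block has size 3, contributing (x + 2)^3

So m_A(x) = (x + 2)^3 = x^3 + 6*x^2 + 12*x + 8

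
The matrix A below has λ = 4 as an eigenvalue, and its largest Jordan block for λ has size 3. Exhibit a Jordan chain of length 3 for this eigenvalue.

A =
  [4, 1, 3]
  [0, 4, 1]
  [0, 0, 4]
A Jordan chain for λ = 4 of length 3:
v_1 = (1, 0, 0)ᵀ
v_2 = (3, 1, 0)ᵀ
v_3 = (0, 0, 1)ᵀ

Let N = A − (4)·I. We want v_3 with N^3 v_3 = 0 but N^2 v_3 ≠ 0; then v_{j-1} := N · v_j for j = 3, …, 2.

Pick v_3 = (0, 0, 1)ᵀ.
Then v_2 = N · v_3 = (3, 1, 0)ᵀ.
Then v_1 = N · v_2 = (1, 0, 0)ᵀ.

Sanity check: (A − (4)·I) v_1 = (0, 0, 0)ᵀ = 0. ✓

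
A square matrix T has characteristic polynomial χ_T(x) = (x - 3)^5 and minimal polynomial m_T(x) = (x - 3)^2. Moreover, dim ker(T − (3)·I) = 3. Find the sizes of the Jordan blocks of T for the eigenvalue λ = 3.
Block sizes for λ = 3: [2, 2, 1]

Step 1 — from the characteristic polynomial, algebraic multiplicity of λ = 3 is 5. From dim ker(T − (3)·I) = 3, there are exactly 3 Jordan blocks for λ = 3.
Step 2 — from the minimal polynomial, the factor (x − 3)^2 tells us the largest block for λ = 3 has size 2.
Step 3 — with total size 5, 3 blocks, and largest block 2, the block sizes (in nonincreasing order) are [2, 2, 1].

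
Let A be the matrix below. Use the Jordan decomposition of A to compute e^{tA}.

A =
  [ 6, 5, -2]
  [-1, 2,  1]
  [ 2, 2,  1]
e^{tA} =
  [3*t*exp(3*t) + exp(3*t), 3*t^2*exp(3*t) + 5*t*exp(3*t), 3*t^2*exp(3*t)/2 - 2*t*exp(3*t)]
  [-t*exp(3*t), -t^2*exp(3*t) - t*exp(3*t) + exp(3*t), -t^2*exp(3*t)/2 + t*exp(3*t)]
  [2*t*exp(3*t), 2*t^2*exp(3*t) + 2*t*exp(3*t), t^2*exp(3*t) - 2*t*exp(3*t) + exp(3*t)]

Strategy: write A = P · J · P⁻¹ where J is a Jordan canonical form, so e^{tA} = P · e^{tJ} · P⁻¹, and e^{tJ} can be computed block-by-block.

A has Jordan form
J =
  [3, 1, 0]
  [0, 3, 1]
  [0, 0, 3]
(up to reordering of blocks).

Per-block formulas:
  For a 3×3 Jordan block J_3(3): exp(t · J_3(3)) = e^(3t)·(I + t·N + (t^2/2)·N^2), where N is the 3×3 nilpotent shift.

After assembling e^{tJ} and conjugating by P, we get:

e^{tA} =
  [3*t*exp(3*t) + exp(3*t), 3*t^2*exp(3*t) + 5*t*exp(3*t), 3*t^2*exp(3*t)/2 - 2*t*exp(3*t)]
  [-t*exp(3*t), -t^2*exp(3*t) - t*exp(3*t) + exp(3*t), -t^2*exp(3*t)/2 + t*exp(3*t)]
  [2*t*exp(3*t), 2*t^2*exp(3*t) + 2*t*exp(3*t), t^2*exp(3*t) - 2*t*exp(3*t) + exp(3*t)]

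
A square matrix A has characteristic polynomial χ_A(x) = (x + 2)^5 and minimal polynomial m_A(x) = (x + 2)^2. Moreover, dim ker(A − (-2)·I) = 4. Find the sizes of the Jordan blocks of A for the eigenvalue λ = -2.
Block sizes for λ = -2: [2, 1, 1, 1]

Step 1 — from the characteristic polynomial, algebraic multiplicity of λ = -2 is 5. From dim ker(A − (-2)·I) = 4, there are exactly 4 Jordan blocks for λ = -2.
Step 2 — from the minimal polynomial, the factor (x + 2)^2 tells us the largest block for λ = -2 has size 2.
Step 3 — with total size 5, 4 blocks, and largest block 2, the block sizes (in nonincreasing order) are [2, 1, 1, 1].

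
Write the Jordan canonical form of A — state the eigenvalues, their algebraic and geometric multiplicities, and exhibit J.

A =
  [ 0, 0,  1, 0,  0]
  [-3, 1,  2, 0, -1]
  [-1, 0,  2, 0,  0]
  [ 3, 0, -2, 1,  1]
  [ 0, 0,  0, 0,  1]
J_3(1) ⊕ J_1(1) ⊕ J_1(1)

The characteristic polynomial is
  det(x·I − A) = x^5 - 5*x^4 + 10*x^3 - 10*x^2 + 5*x - 1 = (x - 1)^5

Eigenvalues and multiplicities (the geometric multiplicity of λ is n − rank(A − λI), which equals the number of Jordan blocks for λ):
  λ = 1: algebraic multiplicity = 5, geometric multiplicity = 3

Determining the block sizes for each eigenvalue:
  λ = 1: with am = 5 and gm = 3, the partition is not yet determined (e.g. several partitions of 5 into 3 parts exist). Let N = A − (1)·I. Computing rank(N^1) = 2, rank(N^2) = 1, rank(N^3) = 0; the number of blocks of size ≥ j is rank(N^{j−1}) − rank(N^j), giving [3, 1, 1]. So we have 1 block(s) of size 3, 2 block(s) of size 1 → block sizes [3, 1, 1]

Assembling the blocks gives a Jordan form
J =
  [1, 1, 0, 0, 0]
  [0, 1, 1, 0, 0]
  [0, 0, 1, 0, 0]
  [0, 0, 0, 1, 0]
  [0, 0, 0, 0, 1]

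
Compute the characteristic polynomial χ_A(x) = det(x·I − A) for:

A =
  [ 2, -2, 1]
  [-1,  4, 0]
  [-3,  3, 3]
x^3 - 9*x^2 + 27*x - 27

Expanding det(x·I − A) (e.g. by cofactor expansion or by noting that A is similar to its Jordan form J, which has the same characteristic polynomial as A) gives
  χ_A(x) = x^3 - 9*x^2 + 27*x - 27
which factors as (x - 3)^3. The eigenvalues (with algebraic multiplicities) are λ = 3 with multiplicity 3.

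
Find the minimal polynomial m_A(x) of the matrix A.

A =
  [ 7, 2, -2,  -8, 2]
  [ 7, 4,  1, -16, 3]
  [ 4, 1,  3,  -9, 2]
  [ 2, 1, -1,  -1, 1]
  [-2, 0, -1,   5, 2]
x^3 - 9*x^2 + 27*x - 27

The characteristic polynomial is χ_A(x) = (x - 3)^5, so the eigenvalues are known. The minimal polynomial is
  m_A(x) = Π_λ (x − λ)^{k_λ}
where k_λ is the size of the *largest* Jordan block for λ (equivalently, the smallest k with (A − λI)^k v = 0 for every generalised eigenvector v of λ).

  λ = 3: largest Jordan block has size 3, contributing (x − 3)^3

So m_A(x) = (x - 3)^3 = x^3 - 9*x^2 + 27*x - 27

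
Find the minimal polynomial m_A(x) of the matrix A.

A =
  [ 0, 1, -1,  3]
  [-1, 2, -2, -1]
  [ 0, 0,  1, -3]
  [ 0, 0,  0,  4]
x^4 - 7*x^3 + 15*x^2 - 13*x + 4

The characteristic polynomial is χ_A(x) = (x - 4)*(x - 1)^3, so the eigenvalues are known. The minimal polynomial is
  m_A(x) = Π_λ (x − λ)^{k_λ}
where k_λ is the size of the *largest* Jordan block for λ (equivalently, the smallest k with (A − λI)^k v = 0 for every generalised eigenvector v of λ).

  λ = 1: largest Jordan block has size 3, contributing (x − 1)^3
  λ = 4: largest Jordan block has size 1, contributing (x − 4)

So m_A(x) = (x - 4)*(x - 1)^3 = x^4 - 7*x^3 + 15*x^2 - 13*x + 4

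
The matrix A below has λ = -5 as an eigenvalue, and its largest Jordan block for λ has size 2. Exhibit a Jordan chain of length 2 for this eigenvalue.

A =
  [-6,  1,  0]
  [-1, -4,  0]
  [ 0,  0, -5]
A Jordan chain for λ = -5 of length 2:
v_1 = (-1, -1, 0)ᵀ
v_2 = (1, 0, 0)ᵀ

Let N = A − (-5)·I. We want v_2 with N^2 v_2 = 0 but N^1 v_2 ≠ 0; then v_{j-1} := N · v_j for j = 2, …, 2.

Pick v_2 = (1, 0, 0)ᵀ.
Then v_1 = N · v_2 = (-1, -1, 0)ᵀ.

Sanity check: (A − (-5)·I) v_1 = (0, 0, 0)ᵀ = 0. ✓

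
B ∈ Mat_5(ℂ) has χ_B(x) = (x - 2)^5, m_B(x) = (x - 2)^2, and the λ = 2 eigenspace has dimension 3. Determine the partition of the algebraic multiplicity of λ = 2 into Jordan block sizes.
Block sizes for λ = 2: [2, 2, 1]

Step 1 — from the characteristic polynomial, algebraic multiplicity of λ = 2 is 5. From dim ker(B − (2)·I) = 3, there are exactly 3 Jordan blocks for λ = 2.
Step 2 — from the minimal polynomial, the factor (x − 2)^2 tells us the largest block for λ = 2 has size 2.
Step 3 — with total size 5, 3 blocks, and largest block 2, the block sizes (in nonincreasing order) are [2, 2, 1].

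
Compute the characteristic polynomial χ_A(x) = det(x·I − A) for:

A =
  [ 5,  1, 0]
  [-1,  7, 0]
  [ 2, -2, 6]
x^3 - 18*x^2 + 108*x - 216

Expanding det(x·I − A) (e.g. by cofactor expansion or by noting that A is similar to its Jordan form J, which has the same characteristic polynomial as A) gives
  χ_A(x) = x^3 - 18*x^2 + 108*x - 216
which factors as (x - 6)^3. The eigenvalues (with algebraic multiplicities) are λ = 6 with multiplicity 3.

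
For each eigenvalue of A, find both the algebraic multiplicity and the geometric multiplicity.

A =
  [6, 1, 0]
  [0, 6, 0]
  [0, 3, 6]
λ = 6: alg = 3, geom = 2

Step 1 — factor the characteristic polynomial to read off the algebraic multiplicities:
  χ_A(x) = (x - 6)^3

Step 2 — compute geometric multiplicities via the rank-nullity identity g(λ) = n − rank(A − λI):
  rank(A − (6)·I) = 1, so dim ker(A − (6)·I) = n − 1 = 2

Summary:
  λ = 6: algebraic multiplicity = 3, geometric multiplicity = 2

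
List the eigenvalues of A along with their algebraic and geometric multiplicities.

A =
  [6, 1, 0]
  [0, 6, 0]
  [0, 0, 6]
λ = 6: alg = 3, geom = 2

Step 1 — factor the characteristic polynomial to read off the algebraic multiplicities:
  χ_A(x) = (x - 6)^3

Step 2 — compute geometric multiplicities via the rank-nullity identity g(λ) = n − rank(A − λI):
  rank(A − (6)·I) = 1, so dim ker(A − (6)·I) = n − 1 = 2

Summary:
  λ = 6: algebraic multiplicity = 3, geometric multiplicity = 2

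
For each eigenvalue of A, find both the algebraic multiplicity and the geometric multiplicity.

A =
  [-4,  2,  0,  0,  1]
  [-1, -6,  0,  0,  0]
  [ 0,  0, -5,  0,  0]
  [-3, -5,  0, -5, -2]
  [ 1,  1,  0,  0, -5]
λ = -5: alg = 5, geom = 3

Step 1 — factor the characteristic polynomial to read off the algebraic multiplicities:
  χ_A(x) = (x + 5)^5

Step 2 — compute geometric multiplicities via the rank-nullity identity g(λ) = n − rank(A − λI):
  rank(A − (-5)·I) = 2, so dim ker(A − (-5)·I) = n − 2 = 3

Summary:
  λ = -5: algebraic multiplicity = 5, geometric multiplicity = 3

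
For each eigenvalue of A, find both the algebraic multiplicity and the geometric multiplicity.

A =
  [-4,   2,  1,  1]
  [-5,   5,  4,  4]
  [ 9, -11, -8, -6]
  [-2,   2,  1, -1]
λ = -2: alg = 4, geom = 2

Step 1 — factor the characteristic polynomial to read off the algebraic multiplicities:
  χ_A(x) = (x + 2)^4

Step 2 — compute geometric multiplicities via the rank-nullity identity g(λ) = n − rank(A − λI):
  rank(A − (-2)·I) = 2, so dim ker(A − (-2)·I) = n − 2 = 2

Summary:
  λ = -2: algebraic multiplicity = 4, geometric multiplicity = 2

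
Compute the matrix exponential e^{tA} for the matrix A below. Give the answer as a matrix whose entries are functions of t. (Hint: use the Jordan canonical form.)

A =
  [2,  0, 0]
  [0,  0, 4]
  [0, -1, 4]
e^{tA} =
  [exp(2*t), 0, 0]
  [0, -2*t*exp(2*t) + exp(2*t), 4*t*exp(2*t)]
  [0, -t*exp(2*t), 2*t*exp(2*t) + exp(2*t)]

Strategy: write A = P · J · P⁻¹ where J is a Jordan canonical form, so e^{tA} = P · e^{tJ} · P⁻¹, and e^{tJ} can be computed block-by-block.

A has Jordan form
J =
  [2, 1, 0]
  [0, 2, 0]
  [0, 0, 2]
(up to reordering of blocks).

Per-block formulas:
  For a 2×2 Jordan block J_2(2): exp(t · J_2(2)) = e^(2t)·(I + t·N), where N is the 2×2 nilpotent shift.
  For a 1×1 block at λ = 2: exp(t · [2]) = [e^(2t)].

After assembling e^{tJ} and conjugating by P, we get:

e^{tA} =
  [exp(2*t), 0, 0]
  [0, -2*t*exp(2*t) + exp(2*t), 4*t*exp(2*t)]
  [0, -t*exp(2*t), 2*t*exp(2*t) + exp(2*t)]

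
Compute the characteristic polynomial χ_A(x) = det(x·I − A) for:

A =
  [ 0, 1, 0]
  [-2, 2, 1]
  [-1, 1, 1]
x^3 - 3*x^2 + 3*x - 1

Expanding det(x·I − A) (e.g. by cofactor expansion or by noting that A is similar to its Jordan form J, which has the same characteristic polynomial as A) gives
  χ_A(x) = x^3 - 3*x^2 + 3*x - 1
which factors as (x - 1)^3. The eigenvalues (with algebraic multiplicities) are λ = 1 with multiplicity 3.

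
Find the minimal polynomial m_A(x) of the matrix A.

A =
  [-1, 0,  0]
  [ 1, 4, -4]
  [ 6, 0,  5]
x^3 - 8*x^2 + 11*x + 20

The characteristic polynomial is χ_A(x) = (x - 5)*(x - 4)*(x + 1), so the eigenvalues are known. The minimal polynomial is
  m_A(x) = Π_λ (x − λ)^{k_λ}
where k_λ is the size of the *largest* Jordan block for λ (equivalently, the smallest k with (A − λI)^k v = 0 for every generalised eigenvector v of λ).

  λ = -1: largest Jordan block has size 1, contributing (x + 1)
  λ = 4: largest Jordan block has size 1, contributing (x − 4)
  λ = 5: largest Jordan block has size 1, contributing (x − 5)

So m_A(x) = (x - 5)*(x - 4)*(x + 1) = x^3 - 8*x^2 + 11*x + 20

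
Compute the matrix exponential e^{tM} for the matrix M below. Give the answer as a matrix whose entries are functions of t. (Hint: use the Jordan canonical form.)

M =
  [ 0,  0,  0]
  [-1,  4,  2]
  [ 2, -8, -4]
e^{tM} =
  [1, 0, 0]
  [-t, 4*t + 1, 2*t]
  [2*t, -8*t, 1 - 4*t]

Strategy: write M = P · J · P⁻¹ where J is a Jordan canonical form, so e^{tM} = P · e^{tJ} · P⁻¹, and e^{tJ} can be computed block-by-block.

M has Jordan form
J =
  [0, 1, 0]
  [0, 0, 0]
  [0, 0, 0]
(up to reordering of blocks).

Per-block formulas:
  For a 2×2 Jordan block J_2(0): exp(t · J_2(0)) = e^(0t)·(I + t·N), where N is the 2×2 nilpotent shift.
  For a 1×1 block at λ = 0: exp(t · [0]) = [e^(0t)].

After assembling e^{tJ} and conjugating by P, we get:

e^{tM} =
  [1, 0, 0]
  [-t, 4*t + 1, 2*t]
  [2*t, -8*t, 1 - 4*t]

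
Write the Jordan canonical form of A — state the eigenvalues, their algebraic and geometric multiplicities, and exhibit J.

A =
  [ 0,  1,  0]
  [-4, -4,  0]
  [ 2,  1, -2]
J_2(-2) ⊕ J_1(-2)

The characteristic polynomial is
  det(x·I − A) = x^3 + 6*x^2 + 12*x + 8 = (x + 2)^3

Eigenvalues and multiplicities (the geometric multiplicity of λ is n − rank(A − λI), which equals the number of Jordan blocks for λ):
  λ = -2: algebraic multiplicity = 3, geometric multiplicity = 2

Determining the block sizes for each eigenvalue:
  λ = -2: 2 blocks summing to 3 forces exactly one block of size 2 and the rest size 1 → block sizes [2, 1]

Assembling the blocks gives a Jordan form
J =
  [-2,  1,  0]
  [ 0, -2,  0]
  [ 0,  0, -2]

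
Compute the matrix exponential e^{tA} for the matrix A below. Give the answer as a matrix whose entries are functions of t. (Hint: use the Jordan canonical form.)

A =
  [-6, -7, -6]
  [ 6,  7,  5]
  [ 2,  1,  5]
e^{tA} =
  [5*t^2*exp(2*t) - 8*t*exp(2*t) + exp(2*t), 15*t^2*exp(2*t)/2 - 7*t*exp(2*t), -5*t^2*exp(2*t)/2 - 6*t*exp(2*t)]
  [-4*t^2*exp(2*t) + 6*t*exp(2*t), -6*t^2*exp(2*t) + 5*t*exp(2*t) + exp(2*t), 2*t^2*exp(2*t) + 5*t*exp(2*t)]
  [-2*t^2*exp(2*t) + 2*t*exp(2*t), -3*t^2*exp(2*t) + t*exp(2*t), t^2*exp(2*t) + 3*t*exp(2*t) + exp(2*t)]

Strategy: write A = P · J · P⁻¹ where J is a Jordan canonical form, so e^{tA} = P · e^{tJ} · P⁻¹, and e^{tJ} can be computed block-by-block.

A has Jordan form
J =
  [2, 1, 0]
  [0, 2, 1]
  [0, 0, 2]
(up to reordering of blocks).

Per-block formulas:
  For a 3×3 Jordan block J_3(2): exp(t · J_3(2)) = e^(2t)·(I + t·N + (t^2/2)·N^2), where N is the 3×3 nilpotent shift.

After assembling e^{tJ} and conjugating by P, we get:

e^{tA} =
  [5*t^2*exp(2*t) - 8*t*exp(2*t) + exp(2*t), 15*t^2*exp(2*t)/2 - 7*t*exp(2*t), -5*t^2*exp(2*t)/2 - 6*t*exp(2*t)]
  [-4*t^2*exp(2*t) + 6*t*exp(2*t), -6*t^2*exp(2*t) + 5*t*exp(2*t) + exp(2*t), 2*t^2*exp(2*t) + 5*t*exp(2*t)]
  [-2*t^2*exp(2*t) + 2*t*exp(2*t), -3*t^2*exp(2*t) + t*exp(2*t), t^2*exp(2*t) + 3*t*exp(2*t) + exp(2*t)]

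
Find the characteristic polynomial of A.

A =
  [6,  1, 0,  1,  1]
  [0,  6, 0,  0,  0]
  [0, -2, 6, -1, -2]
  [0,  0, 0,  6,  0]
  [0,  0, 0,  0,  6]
x^5 - 30*x^4 + 360*x^3 - 2160*x^2 + 6480*x - 7776

Expanding det(x·I − A) (e.g. by cofactor expansion or by noting that A is similar to its Jordan form J, which has the same characteristic polynomial as A) gives
  χ_A(x) = x^5 - 30*x^4 + 360*x^3 - 2160*x^2 + 6480*x - 7776
which factors as (x - 6)^5. The eigenvalues (with algebraic multiplicities) are λ = 6 with multiplicity 5.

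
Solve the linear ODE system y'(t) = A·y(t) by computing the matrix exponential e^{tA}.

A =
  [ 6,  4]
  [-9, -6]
e^{tA} =
  [6*t + 1, 4*t]
  [-9*t, 1 - 6*t]

Strategy: write A = P · J · P⁻¹ where J is a Jordan canonical form, so e^{tA} = P · e^{tJ} · P⁻¹, and e^{tJ} can be computed block-by-block.

A has Jordan form
J =
  [0, 1]
  [0, 0]
(up to reordering of blocks).

Per-block formulas:
  For a 2×2 Jordan block J_2(0): exp(t · J_2(0)) = e^(0t)·(I + t·N), where N is the 2×2 nilpotent shift.

After assembling e^{tJ} and conjugating by P, we get:

e^{tA} =
  [6*t + 1, 4*t]
  [-9*t, 1 - 6*t]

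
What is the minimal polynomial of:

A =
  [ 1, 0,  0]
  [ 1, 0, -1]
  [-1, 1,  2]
x^2 - 2*x + 1

The characteristic polynomial is χ_A(x) = (x - 1)^3, so the eigenvalues are known. The minimal polynomial is
  m_A(x) = Π_λ (x − λ)^{k_λ}
where k_λ is the size of the *largest* Jordan block for λ (equivalently, the smallest k with (A − λI)^k v = 0 for every generalised eigenvector v of λ).

  λ = 1: largest Jordan block has size 2, contributing (x − 1)^2

So m_A(x) = (x - 1)^2 = x^2 - 2*x + 1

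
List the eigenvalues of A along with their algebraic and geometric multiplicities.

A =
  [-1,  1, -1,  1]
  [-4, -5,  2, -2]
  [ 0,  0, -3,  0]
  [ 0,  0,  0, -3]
λ = -3: alg = 4, geom = 3

Step 1 — factor the characteristic polynomial to read off the algebraic multiplicities:
  χ_A(x) = (x + 3)^4

Step 2 — compute geometric multiplicities via the rank-nullity identity g(λ) = n − rank(A − λI):
  rank(A − (-3)·I) = 1, so dim ker(A − (-3)·I) = n − 1 = 3

Summary:
  λ = -3: algebraic multiplicity = 4, geometric multiplicity = 3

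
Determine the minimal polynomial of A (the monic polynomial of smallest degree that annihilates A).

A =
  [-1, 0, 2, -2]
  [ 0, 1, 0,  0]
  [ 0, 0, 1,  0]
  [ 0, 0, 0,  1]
x^2 - 1

The characteristic polynomial is χ_A(x) = (x - 1)^3*(x + 1), so the eigenvalues are known. The minimal polynomial is
  m_A(x) = Π_λ (x − λ)^{k_λ}
where k_λ is the size of the *largest* Jordan block for λ (equivalently, the smallest k with (A − λI)^k v = 0 for every generalised eigenvector v of λ).

  λ = -1: largest Jordan block has size 1, contributing (x + 1)
  λ = 1: largest Jordan block has size 1, contributing (x − 1)

So m_A(x) = (x - 1)*(x + 1) = x^2 - 1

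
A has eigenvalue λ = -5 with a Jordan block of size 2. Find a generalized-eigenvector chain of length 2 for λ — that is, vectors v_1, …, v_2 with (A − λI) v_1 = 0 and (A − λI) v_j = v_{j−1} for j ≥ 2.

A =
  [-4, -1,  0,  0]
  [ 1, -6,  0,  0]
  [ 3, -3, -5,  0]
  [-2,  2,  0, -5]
A Jordan chain for λ = -5 of length 2:
v_1 = (1, 1, 3, -2)ᵀ
v_2 = (1, 0, 0, 0)ᵀ

Let N = A − (-5)·I. We want v_2 with N^2 v_2 = 0 but N^1 v_2 ≠ 0; then v_{j-1} := N · v_j for j = 2, …, 2.

Pick v_2 = (1, 0, 0, 0)ᵀ.
Then v_1 = N · v_2 = (1, 1, 3, -2)ᵀ.

Sanity check: (A − (-5)·I) v_1 = (0, 0, 0, 0)ᵀ = 0. ✓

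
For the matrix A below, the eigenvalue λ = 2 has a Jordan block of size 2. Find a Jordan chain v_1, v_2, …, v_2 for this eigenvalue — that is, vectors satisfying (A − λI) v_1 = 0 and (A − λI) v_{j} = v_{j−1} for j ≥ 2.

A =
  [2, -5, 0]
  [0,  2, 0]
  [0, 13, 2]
A Jordan chain for λ = 2 of length 2:
v_1 = (-5, 0, 13)ᵀ
v_2 = (0, 1, 0)ᵀ

Let N = A − (2)·I. We want v_2 with N^2 v_2 = 0 but N^1 v_2 ≠ 0; then v_{j-1} := N · v_j for j = 2, …, 2.

Pick v_2 = (0, 1, 0)ᵀ.
Then v_1 = N · v_2 = (-5, 0, 13)ᵀ.

Sanity check: (A − (2)·I) v_1 = (0, 0, 0)ᵀ = 0. ✓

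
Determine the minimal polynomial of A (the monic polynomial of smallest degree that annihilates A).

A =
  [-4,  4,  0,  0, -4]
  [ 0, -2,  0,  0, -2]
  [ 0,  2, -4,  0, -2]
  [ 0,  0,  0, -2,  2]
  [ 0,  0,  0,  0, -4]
x^2 + 6*x + 8

The characteristic polynomial is χ_A(x) = (x + 2)^2*(x + 4)^3, so the eigenvalues are known. The minimal polynomial is
  m_A(x) = Π_λ (x − λ)^{k_λ}
where k_λ is the size of the *largest* Jordan block for λ (equivalently, the smallest k with (A − λI)^k v = 0 for every generalised eigenvector v of λ).

  λ = -4: largest Jordan block has size 1, contributing (x + 4)
  λ = -2: largest Jordan block has size 1, contributing (x + 2)

So m_A(x) = (x + 2)*(x + 4) = x^2 + 6*x + 8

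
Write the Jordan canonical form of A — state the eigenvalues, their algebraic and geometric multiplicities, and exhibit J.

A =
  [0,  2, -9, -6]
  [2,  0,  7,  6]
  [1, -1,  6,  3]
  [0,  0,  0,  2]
J_3(2) ⊕ J_1(2)

The characteristic polynomial is
  det(x·I − A) = x^4 - 8*x^3 + 24*x^2 - 32*x + 16 = (x - 2)^4

Eigenvalues and multiplicities (the geometric multiplicity of λ is n − rank(A − λI), which equals the number of Jordan blocks for λ):
  λ = 2: algebraic multiplicity = 4, geometric multiplicity = 2

Determining the block sizes for each eigenvalue:
  λ = 2: with am = 4 and gm = 2, the partition is not yet determined (e.g. several partitions of 4 into 2 parts exist). Let N = A − (2)·I. Computing rank(N^1) = 2, rank(N^2) = 1, rank(N^3) = 0; the number of blocks of size ≥ j is rank(N^{j−1}) − rank(N^j), giving [2, 1, 1]. So we have 1 block(s) of size 3, 1 block(s) of size 1 → block sizes [3, 1]

Assembling the blocks gives a Jordan form
J =
  [2, 1, 0, 0]
  [0, 2, 1, 0]
  [0, 0, 2, 0]
  [0, 0, 0, 2]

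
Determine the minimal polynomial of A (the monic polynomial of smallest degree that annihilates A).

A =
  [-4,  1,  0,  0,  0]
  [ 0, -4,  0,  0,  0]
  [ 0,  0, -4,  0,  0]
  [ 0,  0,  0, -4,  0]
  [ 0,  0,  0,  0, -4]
x^2 + 8*x + 16

The characteristic polynomial is χ_A(x) = (x + 4)^5, so the eigenvalues are known. The minimal polynomial is
  m_A(x) = Π_λ (x − λ)^{k_λ}
where k_λ is the size of the *largest* Jordan block for λ (equivalently, the smallest k with (A − λI)^k v = 0 for every generalised eigenvector v of λ).

  λ = -4: largest Jordan block has size 2, contributing (x + 4)^2

So m_A(x) = (x + 4)^2 = x^2 + 8*x + 16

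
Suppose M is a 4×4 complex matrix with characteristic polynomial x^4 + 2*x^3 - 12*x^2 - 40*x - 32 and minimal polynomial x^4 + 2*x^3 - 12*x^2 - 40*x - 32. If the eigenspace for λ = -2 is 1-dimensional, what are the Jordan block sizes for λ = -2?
Block sizes for λ = -2: [3]

Step 1 — from the characteristic polynomial, algebraic multiplicity of λ = -2 is 3. From dim ker(M − (-2)·I) = 1, there are exactly 1 Jordan blocks for λ = -2.
Step 2 — from the minimal polynomial, the factor (x + 2)^3 tells us the largest block for λ = -2 has size 3.
Step 3 — with total size 3, 1 blocks, and largest block 3, the block sizes (in nonincreasing order) are [3].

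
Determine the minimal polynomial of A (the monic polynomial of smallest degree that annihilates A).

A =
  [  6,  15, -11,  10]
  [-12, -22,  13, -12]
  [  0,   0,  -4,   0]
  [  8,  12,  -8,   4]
x^3 + 12*x^2 + 48*x + 64

The characteristic polynomial is χ_A(x) = (x + 4)^4, so the eigenvalues are known. The minimal polynomial is
  m_A(x) = Π_λ (x − λ)^{k_λ}
where k_λ is the size of the *largest* Jordan block for λ (equivalently, the smallest k with (A − λI)^k v = 0 for every generalised eigenvector v of λ).

  λ = -4: largest Jordan block has size 3, contributing (x + 4)^3

So m_A(x) = (x + 4)^3 = x^3 + 12*x^2 + 48*x + 64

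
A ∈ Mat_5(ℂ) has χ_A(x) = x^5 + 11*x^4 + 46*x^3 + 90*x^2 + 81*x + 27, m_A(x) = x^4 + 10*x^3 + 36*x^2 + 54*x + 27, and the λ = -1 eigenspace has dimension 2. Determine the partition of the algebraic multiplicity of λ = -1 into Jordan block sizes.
Block sizes for λ = -1: [1, 1]

Step 1 — from the characteristic polynomial, algebraic multiplicity of λ = -1 is 2. From dim ker(A − (-1)·I) = 2, there are exactly 2 Jordan blocks for λ = -1.
Step 2 — from the minimal polynomial, the factor (x + 1) tells us the largest block for λ = -1 has size 1.
Step 3 — with total size 2, 2 blocks, and largest block 1, the block sizes (in nonincreasing order) are [1, 1].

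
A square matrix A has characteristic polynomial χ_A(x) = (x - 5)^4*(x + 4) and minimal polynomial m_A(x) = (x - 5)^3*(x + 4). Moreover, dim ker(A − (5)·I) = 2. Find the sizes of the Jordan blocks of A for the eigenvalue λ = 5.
Block sizes for λ = 5: [3, 1]

Step 1 — from the characteristic polynomial, algebraic multiplicity of λ = 5 is 4. From dim ker(A − (5)·I) = 2, there are exactly 2 Jordan blocks for λ = 5.
Step 2 — from the minimal polynomial, the factor (x − 5)^3 tells us the largest block for λ = 5 has size 3.
Step 3 — with total size 4, 2 blocks, and largest block 3, the block sizes (in nonincreasing order) are [3, 1].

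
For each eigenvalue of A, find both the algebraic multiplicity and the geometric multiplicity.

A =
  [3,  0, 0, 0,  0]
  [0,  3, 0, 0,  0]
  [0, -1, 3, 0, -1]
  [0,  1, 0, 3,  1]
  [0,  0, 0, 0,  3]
λ = 3: alg = 5, geom = 4

Step 1 — factor the characteristic polynomial to read off the algebraic multiplicities:
  χ_A(x) = (x - 3)^5

Step 2 — compute geometric multiplicities via the rank-nullity identity g(λ) = n − rank(A − λI):
  rank(A − (3)·I) = 1, so dim ker(A − (3)·I) = n − 1 = 4

Summary:
  λ = 3: algebraic multiplicity = 5, geometric multiplicity = 4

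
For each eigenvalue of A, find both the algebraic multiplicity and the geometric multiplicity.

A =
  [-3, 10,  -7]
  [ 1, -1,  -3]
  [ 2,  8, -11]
λ = -5: alg = 3, geom = 1

Step 1 — factor the characteristic polynomial to read off the algebraic multiplicities:
  χ_A(x) = (x + 5)^3

Step 2 — compute geometric multiplicities via the rank-nullity identity g(λ) = n − rank(A − λI):
  rank(A − (-5)·I) = 2, so dim ker(A − (-5)·I) = n − 2 = 1

Summary:
  λ = -5: algebraic multiplicity = 3, geometric multiplicity = 1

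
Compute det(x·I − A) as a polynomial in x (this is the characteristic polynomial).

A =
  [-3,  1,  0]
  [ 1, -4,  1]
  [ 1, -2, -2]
x^3 + 9*x^2 + 27*x + 27

Expanding det(x·I − A) (e.g. by cofactor expansion or by noting that A is similar to its Jordan form J, which has the same characteristic polynomial as A) gives
  χ_A(x) = x^3 + 9*x^2 + 27*x + 27
which factors as (x + 3)^3. The eigenvalues (with algebraic multiplicities) are λ = -3 with multiplicity 3.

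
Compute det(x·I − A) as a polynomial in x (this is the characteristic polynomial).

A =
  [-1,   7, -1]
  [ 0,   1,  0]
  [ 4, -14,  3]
x^3 - 3*x^2 + 3*x - 1

Expanding det(x·I − A) (e.g. by cofactor expansion or by noting that A is similar to its Jordan form J, which has the same characteristic polynomial as A) gives
  χ_A(x) = x^3 - 3*x^2 + 3*x - 1
which factors as (x - 1)^3. The eigenvalues (with algebraic multiplicities) are λ = 1 with multiplicity 3.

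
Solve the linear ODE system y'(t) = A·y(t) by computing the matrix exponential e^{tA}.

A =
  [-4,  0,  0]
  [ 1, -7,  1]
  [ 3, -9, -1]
e^{tA} =
  [exp(-4*t), 0, 0]
  [t*exp(-4*t), -3*t*exp(-4*t) + exp(-4*t), t*exp(-4*t)]
  [3*t*exp(-4*t), -9*t*exp(-4*t), 3*t*exp(-4*t) + exp(-4*t)]

Strategy: write A = P · J · P⁻¹ where J is a Jordan canonical form, so e^{tA} = P · e^{tJ} · P⁻¹, and e^{tJ} can be computed block-by-block.

A has Jordan form
J =
  [-4,  1,  0]
  [ 0, -4,  0]
  [ 0,  0, -4]
(up to reordering of blocks).

Per-block formulas:
  For a 1×1 block at λ = -4: exp(t · [-4]) = [e^(-4t)].
  For a 2×2 Jordan block J_2(-4): exp(t · J_2(-4)) = e^(-4t)·(I + t·N), where N is the 2×2 nilpotent shift.

After assembling e^{tJ} and conjugating by P, we get:

e^{tA} =
  [exp(-4*t), 0, 0]
  [t*exp(-4*t), -3*t*exp(-4*t) + exp(-4*t), t*exp(-4*t)]
  [3*t*exp(-4*t), -9*t*exp(-4*t), 3*t*exp(-4*t) + exp(-4*t)]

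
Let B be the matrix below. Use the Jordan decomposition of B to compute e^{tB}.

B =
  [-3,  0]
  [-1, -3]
e^{tB} =
  [exp(-3*t), 0]
  [-t*exp(-3*t), exp(-3*t)]

Strategy: write B = P · J · P⁻¹ where J is a Jordan canonical form, so e^{tB} = P · e^{tJ} · P⁻¹, and e^{tJ} can be computed block-by-block.

B has Jordan form
J =
  [-3,  1]
  [ 0, -3]
(up to reordering of blocks).

Per-block formulas:
  For a 2×2 Jordan block J_2(-3): exp(t · J_2(-3)) = e^(-3t)·(I + t·N), where N is the 2×2 nilpotent shift.

After assembling e^{tJ} and conjugating by P, we get:

e^{tB} =
  [exp(-3*t), 0]
  [-t*exp(-3*t), exp(-3*t)]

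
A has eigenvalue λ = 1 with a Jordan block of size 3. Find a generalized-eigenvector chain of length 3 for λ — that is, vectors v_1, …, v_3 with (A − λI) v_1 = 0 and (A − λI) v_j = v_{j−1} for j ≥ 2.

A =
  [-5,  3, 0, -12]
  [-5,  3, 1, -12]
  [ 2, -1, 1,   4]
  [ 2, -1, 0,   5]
A Jordan chain for λ = 1 of length 3:
v_1 = (-3, -2, 1, 1)ᵀ
v_2 = (-6, -5, 2, 2)ᵀ
v_3 = (1, 0, 0, 0)ᵀ

Let N = A − (1)·I. We want v_3 with N^3 v_3 = 0 but N^2 v_3 ≠ 0; then v_{j-1} := N · v_j for j = 3, …, 2.

Pick v_3 = (1, 0, 0, 0)ᵀ.
Then v_2 = N · v_3 = (-6, -5, 2, 2)ᵀ.
Then v_1 = N · v_2 = (-3, -2, 1, 1)ᵀ.

Sanity check: (A − (1)·I) v_1 = (0, 0, 0, 0)ᵀ = 0. ✓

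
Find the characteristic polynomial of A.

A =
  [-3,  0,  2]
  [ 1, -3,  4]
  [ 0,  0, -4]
x^3 + 10*x^2 + 33*x + 36

Expanding det(x·I − A) (e.g. by cofactor expansion or by noting that A is similar to its Jordan form J, which has the same characteristic polynomial as A) gives
  χ_A(x) = x^3 + 10*x^2 + 33*x + 36
which factors as (x + 3)^2*(x + 4). The eigenvalues (with algebraic multiplicities) are λ = -4 with multiplicity 1, λ = -3 with multiplicity 2.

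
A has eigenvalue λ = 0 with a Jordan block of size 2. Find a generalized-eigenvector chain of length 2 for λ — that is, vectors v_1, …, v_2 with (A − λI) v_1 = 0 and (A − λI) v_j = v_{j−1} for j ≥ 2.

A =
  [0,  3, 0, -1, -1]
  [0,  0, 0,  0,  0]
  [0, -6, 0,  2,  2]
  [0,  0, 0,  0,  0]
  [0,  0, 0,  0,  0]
A Jordan chain for λ = 0 of length 2:
v_1 = (3, 0, -6, 0, 0)ᵀ
v_2 = (0, 1, 0, 0, 0)ᵀ

Let N = A − (0)·I. We want v_2 with N^2 v_2 = 0 but N^1 v_2 ≠ 0; then v_{j-1} := N · v_j for j = 2, …, 2.

Pick v_2 = (0, 1, 0, 0, 0)ᵀ.
Then v_1 = N · v_2 = (3, 0, -6, 0, 0)ᵀ.

Sanity check: (A − (0)·I) v_1 = (0, 0, 0, 0, 0)ᵀ = 0. ✓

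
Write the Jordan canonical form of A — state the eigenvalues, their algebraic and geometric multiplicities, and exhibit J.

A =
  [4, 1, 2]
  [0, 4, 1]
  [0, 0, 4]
J_3(4)

The characteristic polynomial is
  det(x·I − A) = x^3 - 12*x^2 + 48*x - 64 = (x - 4)^3

Eigenvalues and multiplicities (the geometric multiplicity of λ is n − rank(A − λI), which equals the number of Jordan blocks for λ):
  λ = 4: algebraic multiplicity = 3, geometric multiplicity = 1

Determining the block sizes for each eigenvalue:
  λ = 4: one block (gm = 1), so the single block has size am = 3 → block sizes [3]

Assembling the blocks gives a Jordan form
J =
  [4, 1, 0]
  [0, 4, 1]
  [0, 0, 4]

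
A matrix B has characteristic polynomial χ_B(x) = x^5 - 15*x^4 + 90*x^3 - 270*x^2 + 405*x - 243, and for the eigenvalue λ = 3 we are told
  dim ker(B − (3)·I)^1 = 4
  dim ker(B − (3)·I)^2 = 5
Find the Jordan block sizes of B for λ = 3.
Block sizes for λ = 3: [2, 1, 1, 1]

From the dimensions of kernels of powers, the number of Jordan blocks of size at least j is d_j − d_{j−1} where d_j = dim ker(N^j) (with d_0 = 0). Computing the differences gives [4, 1].
The number of blocks of size exactly k is (#blocks of size ≥ k) − (#blocks of size ≥ k + 1), so the partition is: 3 block(s) of size 1, 1 block(s) of size 2.
In nonincreasing order the block sizes are [2, 1, 1, 1].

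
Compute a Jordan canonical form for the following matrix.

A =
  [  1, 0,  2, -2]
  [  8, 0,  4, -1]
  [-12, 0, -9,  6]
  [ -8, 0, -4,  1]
J_1(-3) ⊕ J_1(-3) ⊕ J_1(-1) ⊕ J_1(0)

The characteristic polynomial is
  det(x·I − A) = x^4 + 7*x^3 + 15*x^2 + 9*x = x*(x + 1)*(x + 3)^2

Eigenvalues and multiplicities (the geometric multiplicity of λ is n − rank(A − λI), which equals the number of Jordan blocks for λ):
  λ = -3: algebraic multiplicity = 2, geometric multiplicity = 2
  λ = -1: algebraic multiplicity = 1, geometric multiplicity = 1
  λ = 0: algebraic multiplicity = 1, geometric multiplicity = 1

Determining the block sizes for each eigenvalue:
  λ = -3: gm = am = 2, so every block has size 1 → block sizes [1, 1]
  λ = -1: one block (gm = 1), so the single block has size am = 1 → block sizes [1]
  λ = 0: one block (gm = 1), so the single block has size am = 1 → block sizes [1]

Assembling the blocks gives a Jordan form
J =
  [-3,  0,  0, 0]
  [ 0, -3,  0, 0]
  [ 0,  0, -1, 0]
  [ 0,  0,  0, 0]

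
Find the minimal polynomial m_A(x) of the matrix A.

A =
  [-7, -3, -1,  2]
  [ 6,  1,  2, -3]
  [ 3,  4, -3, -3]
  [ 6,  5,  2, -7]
x^2 + 8*x + 16

The characteristic polynomial is χ_A(x) = (x + 4)^4, so the eigenvalues are known. The minimal polynomial is
  m_A(x) = Π_λ (x − λ)^{k_λ}
where k_λ is the size of the *largest* Jordan block for λ (equivalently, the smallest k with (A − λI)^k v = 0 for every generalised eigenvector v of λ).

  λ = -4: largest Jordan block has size 2, contributing (x + 4)^2

So m_A(x) = (x + 4)^2 = x^2 + 8*x + 16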